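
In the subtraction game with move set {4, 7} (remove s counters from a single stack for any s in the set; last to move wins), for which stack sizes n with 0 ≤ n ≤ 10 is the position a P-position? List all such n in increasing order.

0, 1, 2, 3

Build the Grundy sequence with g(k) = mex{g(k−s) : s ∈ {4, 7}, s ≤ k}:
g(0) = mex{} = 0
g(1) = mex{} = 0
g(2) = mex{} = 0
g(3) = mex{} = 0
g(4) = mex{0} = 1
g(5) = mex{0} = 1
g(6) = mex{0} = 1
g(7) = mex{0} = 1
g(8) = mex{0,1} = 2
g(9) = mex{0,1} = 2
g(10) = mex{0,1} = 2
The P-positions (g = 0) in 0..10 are 0, 1, 2, 3.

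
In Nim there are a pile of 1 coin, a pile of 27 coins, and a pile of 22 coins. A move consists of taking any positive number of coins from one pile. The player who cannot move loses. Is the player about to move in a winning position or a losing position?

Winning position

Compute the nim-sum pairwise:
1 ⊕ 27 = 26
26 ⊕ 22 = 12
The nim-sum is 12 ≠ 0, so this is an N-position: the player to move can win.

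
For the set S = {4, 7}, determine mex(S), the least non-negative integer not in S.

0

0 is not in the set, so the mex is 0.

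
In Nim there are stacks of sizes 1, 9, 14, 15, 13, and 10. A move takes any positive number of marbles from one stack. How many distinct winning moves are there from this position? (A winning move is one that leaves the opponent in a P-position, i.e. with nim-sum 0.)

Nim-sum: 1 ⊕ 9 ⊕ 14 ⊕ 15 ⊕ 13 ⊕ 10 = 14.
The overall nim-sum is X = 14. A stack of size p has a winning move iff p XOR X < p (reduce it to p XOR X).
  1: 1 XOR 14 = 15 ≥ 1 — no move.
  9: 9 XOR 14 = 7 < 9 — winning move (to 7).
  14: 14 XOR 14 = 0 < 14 — winning move (to 0).
  15: 15 XOR 14 = 1 < 15 — winning move (to 1).
  13: 13 XOR 14 = 3 < 13 — winning move (to 3).
  10: 10 XOR 14 = 4 < 10 — winning move (to 4).
That gives 5 winning moves.

5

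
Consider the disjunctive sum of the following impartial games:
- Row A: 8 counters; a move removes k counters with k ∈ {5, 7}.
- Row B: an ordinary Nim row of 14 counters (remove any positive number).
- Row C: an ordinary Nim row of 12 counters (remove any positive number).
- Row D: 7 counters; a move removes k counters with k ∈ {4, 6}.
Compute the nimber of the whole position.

2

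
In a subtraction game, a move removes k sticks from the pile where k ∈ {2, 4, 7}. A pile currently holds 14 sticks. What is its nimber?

Grundy values for subtraction set {2, 4, 7}:
g(0) = mex{} = 0
g(1) = mex{} = 0
g(2) = mex{0} = 1
g(3) = mex{0} = 1
g(4) = mex{0,1} = 2
g(5) = mex{0,1} = 2
g(6) = mex{1,2} = 0
g(7) = mex{0,1,2} = 3
g(8) = mex{0,2} = 1
g(9) = mex{1,2,3} = 0
g(10) = mex{0,1} = 2
g(11) = mex{0,2,3} = 1
g(12) = mex{1,2} = 0
g(13) = mex{0,1} = 2
g(14) = mex{0,2,3} = 1
So g(14) = 1.

1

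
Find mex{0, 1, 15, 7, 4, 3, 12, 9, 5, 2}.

The values 0, 1, 2, 3, 4, 5 are all present; 6 is the first non-negative integer missing from the set.

6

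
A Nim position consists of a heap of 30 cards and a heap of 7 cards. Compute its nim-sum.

Nim-sum: 30 ⊕ 7 = 25.

25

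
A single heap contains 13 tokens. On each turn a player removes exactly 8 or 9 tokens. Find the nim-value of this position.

Grundy values for subtraction set {8, 9}:
k:     0  1  2  3  4  5  6  7  8  9 10 11 12 13
g(k):  0  0  0  0  0  0  0  0  1  1  1  1  1  1
So g(13) = 1.

1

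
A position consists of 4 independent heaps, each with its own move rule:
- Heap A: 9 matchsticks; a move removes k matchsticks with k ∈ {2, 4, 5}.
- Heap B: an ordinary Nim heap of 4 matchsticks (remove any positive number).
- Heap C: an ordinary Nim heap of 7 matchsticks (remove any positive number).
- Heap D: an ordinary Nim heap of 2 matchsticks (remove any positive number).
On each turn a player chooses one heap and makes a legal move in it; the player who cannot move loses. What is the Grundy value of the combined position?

0

Build the Grundy sequence for heap A with g(k) = mex{g(k−s) : s ∈ {2, 4, 5}, s ≤ k}:
k:     0  1  2  3  4  5  6  7  8  9
g(k):  0  0  1  1  2  2  3  0  0  1
So g(9) = 1.
Heap B is a plain Nim heap of size 4, so its Grundy value is 4.
Heap C is a plain Nim heap of size 7, so its Grundy value is 7.
Heap D is a plain Nim heap of size 2, so its Grundy value is 2.
By the Sprague-Grundy theorem, the Grundy value of a sum of independent games is the XOR of the component values.
Combined value = 1 XOR 4 XOR 7 XOR 2 = 0.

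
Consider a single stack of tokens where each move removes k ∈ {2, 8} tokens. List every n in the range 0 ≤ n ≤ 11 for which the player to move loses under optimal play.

0, 1, 4, 5, 10, 11

Build the Grundy sequence with g(k) = mex{g(k−s) : s ∈ {2, 8}, s ≤ k}:
k:     0  1  2  3  4  5  6  7  8  9 10 11
g(k):  0  0  1  1  0  0  1  1  2  2  0  0
The P-positions (g = 0) in 0..11 are 0, 1, 4, 5, 10, 11.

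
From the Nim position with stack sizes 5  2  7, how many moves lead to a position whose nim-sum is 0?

Bitwise XOR of the heap sizes:
  101  (5)
  010  (2)
  111  (7)
  ---
  000  (0)
The nim-sum is already 0, so every move leaves a nonzero nim-sum — there are no winning moves.

0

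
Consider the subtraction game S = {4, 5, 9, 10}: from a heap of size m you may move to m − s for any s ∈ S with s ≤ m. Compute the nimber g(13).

Grundy values for subtraction set {4, 5, 9, 10}:
k:     0  1  2  3  4  5  6  7  8  9 10 11 12 13
g(k):  0  0  0  0  1  1  1  1  2  2  2  2  3  3
So g(13) = 3.

3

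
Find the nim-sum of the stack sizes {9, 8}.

1

Nim-sum: 9 XOR 8 = 1.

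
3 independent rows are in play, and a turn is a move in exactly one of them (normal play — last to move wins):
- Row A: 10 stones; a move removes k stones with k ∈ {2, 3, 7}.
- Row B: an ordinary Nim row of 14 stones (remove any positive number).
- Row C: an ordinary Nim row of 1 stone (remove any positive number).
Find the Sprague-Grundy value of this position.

Grundy values for row A (subtraction set {2, 3, 7}):
k:     0  1  2  3  4  5  6  7  8  9 10
g(k):  0  0  1  1  2  0  0  1  1  2  0
So g(10) = 0.
Row B is a plain Nim row of size 14, so its Grundy value is 14.
Row C is a plain Nim row of size 1, so its Grundy value is 1.
The value of a disjunctive sum is the nim-sum of the parts.
Combined value = 0 ⊕ 14 ⊕ 1 = 15.

15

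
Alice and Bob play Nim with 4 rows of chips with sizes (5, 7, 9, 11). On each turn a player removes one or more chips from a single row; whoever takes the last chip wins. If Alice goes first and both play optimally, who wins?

Nim-sum: 5 XOR 7 XOR 9 XOR 11 = 0.
The nim-sum is 0, so this is a P-position: the player to move is in a losing position under optimal play; Alice is about to move from it and so loses — Bob wins.

Bob wins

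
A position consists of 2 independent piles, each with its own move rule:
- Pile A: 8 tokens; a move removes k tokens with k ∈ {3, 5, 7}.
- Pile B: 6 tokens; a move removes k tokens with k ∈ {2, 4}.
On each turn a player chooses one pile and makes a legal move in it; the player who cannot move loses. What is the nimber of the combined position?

2

For pile A, compute g(0), g(1), … with moves {3, 5, 7}:
k:     0  1  2  3  4  5  6  7  8
g(k):  0  0  0  1  1  1  2  2  2
So g(8) = 2.
Build the Grundy sequence for pile B with g(k) = mex{g(k−s) : s ∈ {2, 4}, s ≤ k}:
k:     0  1  2  3  4  5  6
g(k):  0  0  1  1  2  2  0
So g(6) = 0.
The value of a disjunctive sum is the nim-sum of the parts.
Combined value = 2 ⊕ 0 = 2.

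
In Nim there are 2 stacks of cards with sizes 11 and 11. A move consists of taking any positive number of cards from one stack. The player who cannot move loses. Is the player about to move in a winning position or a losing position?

Losing position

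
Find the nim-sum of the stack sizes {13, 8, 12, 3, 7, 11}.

6

Compute the nim-sum pairwise:
13 ^ 8 = 5
5 ^ 12 = 9
9 ^ 3 = 10
10 ^ 7 = 13
13 ^ 11 = 6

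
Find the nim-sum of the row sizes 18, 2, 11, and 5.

In binary:
  10010  (18)
  00010  (2)
  01011  (11)
  00101  (5)
  -----
  11110  (30)

30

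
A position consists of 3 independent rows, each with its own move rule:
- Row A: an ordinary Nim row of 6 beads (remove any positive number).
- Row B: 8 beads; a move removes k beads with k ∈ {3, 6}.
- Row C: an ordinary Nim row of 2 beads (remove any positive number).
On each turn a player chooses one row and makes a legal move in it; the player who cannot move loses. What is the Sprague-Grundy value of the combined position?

6

Row A is a plain Nim row of size 6, so its Grundy value is 6.
For row B, compute g(0), g(1), … with moves {3, 6}:
g(0) = mex{} = 0
g(1) = mex{} = 0
g(2) = mex{} = 0
g(3) = mex{0} = 1
g(4) = mex{0} = 1
g(5) = mex{0} = 1
g(6) = mex{0,1} = 2
g(7) = mex{0,1} = 2
g(8) = mex{0,1} = 2
So g(8) = 2.
Row C is a plain Nim row of size 2, so its Grundy value is 2.
By the Sprague-Grundy theorem, the Grundy value of a sum of independent games is the XOR of the component values.
Combined value = 6 ⊕ 2 ⊕ 2 = 6.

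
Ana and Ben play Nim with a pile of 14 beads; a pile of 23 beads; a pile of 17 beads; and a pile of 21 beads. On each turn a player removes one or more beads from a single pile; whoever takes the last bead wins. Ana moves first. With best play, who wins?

Nim-sum: 14 XOR 23 XOR 17 XOR 21 = 29.
The nim-sum is 29 ≠ 0, so this is an N-position: the player to move can win; Ana has a winning move.

Ana wins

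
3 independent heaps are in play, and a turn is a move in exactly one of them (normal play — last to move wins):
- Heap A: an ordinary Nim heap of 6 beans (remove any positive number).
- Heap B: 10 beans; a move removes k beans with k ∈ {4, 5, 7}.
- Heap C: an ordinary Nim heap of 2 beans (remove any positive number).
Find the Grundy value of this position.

6

Heap A is a plain Nim heap of size 6, so its Grundy value is 6.
Build the Grundy sequence for heap B with g(k) = mex{g(k−s) : s ∈ {4, 5, 7}, s ≤ k}:
g(0) = mex{} = 0
g(1) = mex{} = 0
g(2) = mex{} = 0
g(3) = mex{} = 0
g(4) = mex{0} = 1
g(5) = mex{0} = 1
g(6) = mex{0} = 1
g(7) = mex{0} = 1
g(8) = mex{0,1} = 2
g(9) = mex{0,1} = 2
g(10) = mex{0,1} = 2
So g(10) = 2.
Heap C is a plain Nim heap of size 2, so its Grundy value is 2.
By the Sprague-Grundy theorem, the Grundy value of a sum of independent games is the XOR of the component values.
Combined value = 6 ⊕ 2 ⊕ 2 = 6.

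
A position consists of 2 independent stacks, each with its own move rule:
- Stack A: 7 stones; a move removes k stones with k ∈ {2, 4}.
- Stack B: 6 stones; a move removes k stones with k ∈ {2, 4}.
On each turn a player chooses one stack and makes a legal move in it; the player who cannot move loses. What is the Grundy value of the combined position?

Build the Grundy sequence for stack A with g(k) = mex{g(k−s) : s ∈ {2, 4}, s ≤ k}:
g(0) = mex{} = 0
g(1) = mex{} = 0
g(2) = mex{0} = 1
g(3) = mex{0} = 1
g(4) = mex{0,1} = 2
g(5) = mex{0,1} = 2
g(6) = mex{1,2} = 0
g(7) = mex{1,2} = 0
So g(7) = 0.
Grundy values for stack B (subtraction set {2, 4}):
k:     0  1  2  3  4  5  6
g(k):  0  0  1  1  2  2  0
So g(6) = 0.
By the Sprague-Grundy theorem, the Grundy value of a sum of independent games is the XOR of the component values.
Combined value = 0 ⊕ 0 = 0.

0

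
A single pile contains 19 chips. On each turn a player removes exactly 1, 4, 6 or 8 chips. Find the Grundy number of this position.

0

Grundy values for subtraction set {1, 4, 6, 8}:
k:     0  1  2  3  4  5  6  7  8  9 10 11 12 13 14 15 16 17 18 19
g(k):  0  1  0  1  2  0  1  0  1  2  3  2  0  1  0  1  2  0  1  0
So g(19) = 0.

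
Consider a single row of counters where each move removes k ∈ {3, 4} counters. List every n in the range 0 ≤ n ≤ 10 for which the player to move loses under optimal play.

Build the Grundy sequence with g(k) = mex{g(k−s) : s ∈ {3, 4}, s ≤ k}:
k:     0  1  2  3  4  5  6  7  8  9 10
g(k):  0  0  0  1  1  1  2  0  0  0  1
The P-positions (g = 0) in 0..10 are 0, 1, 2, 7, 8, 9.

0, 1, 2, 7, 8, 9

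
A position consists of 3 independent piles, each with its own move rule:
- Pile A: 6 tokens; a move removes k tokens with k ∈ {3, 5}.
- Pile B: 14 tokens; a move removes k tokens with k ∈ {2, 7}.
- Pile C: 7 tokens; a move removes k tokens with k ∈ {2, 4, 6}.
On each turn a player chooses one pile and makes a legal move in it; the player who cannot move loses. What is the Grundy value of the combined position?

1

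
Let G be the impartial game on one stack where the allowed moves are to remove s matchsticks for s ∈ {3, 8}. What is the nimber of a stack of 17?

0

Build the Grundy sequence with g(k) = mex{g(k−s) : s ∈ {3, 8}, s ≤ k}:
k:     0  1  2  3  4  5  6  7  8  9 10 11 12 13 14 15 16 17
g(k):  0  0  0  1  1  1  0  0  2  1  1  0  0  0  1  1  1  0
So g(17) = 0.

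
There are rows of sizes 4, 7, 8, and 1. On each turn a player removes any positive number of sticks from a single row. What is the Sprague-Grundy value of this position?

Compute the nim-sum pairwise:
4 ^ 7 = 3
3 ^ 8 = 11
11 ^ 1 = 10

10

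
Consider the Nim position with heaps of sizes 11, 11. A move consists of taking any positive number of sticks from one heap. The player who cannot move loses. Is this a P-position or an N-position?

P-position

Compute the nim-sum pairwise:
11 ^ 11 = 0
The nim-sum is 0, so this is a P-position: the player to move is in a losing position under optimal play.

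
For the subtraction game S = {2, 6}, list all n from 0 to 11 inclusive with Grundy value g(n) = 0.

Build the Grundy sequence with g(k) = mex{g(k−s) : s ∈ {2, 6}, s ≤ k}:
g(0) = mex{} = 0
g(1) = mex{} = 0
g(2) = mex{0} = 1
g(3) = mex{0} = 1
g(4) = mex{1} = 0
g(5) = mex{1} = 0
g(6) = mex{0} = 1
g(7) = mex{0} = 1
g(8) = mex{1} = 0
g(9) = mex{1} = 0
g(10) = mex{0} = 1
g(11) = mex{0} = 1
The P-positions (g = 0) in 0..11 are 0, 1, 4, 5, 8, 9.

0, 1, 4, 5, 8, 9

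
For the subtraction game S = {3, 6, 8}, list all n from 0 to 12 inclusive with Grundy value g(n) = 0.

0, 1, 2, 11, 12

Compute g(0), g(1), … for moves {3, 6, 8}:
g(0) = mex{} = 0
g(1) = mex{} = 0
g(2) = mex{} = 0
g(3) = mex{0} = 1
g(4) = mex{0} = 1
g(5) = mex{0} = 1
g(6) = mex{0,1} = 2
g(7) = mex{0,1} = 2
g(8) = mex{0,1} = 2
g(9) = mex{0,1,2} = 3
g(10) = mex{0,1,2} = 3
g(11) = mex{1,2} = 0
g(12) = mex{1,2,3} = 0
The P-positions (g = 0) in 0..12 are 0, 1, 2, 11, 12.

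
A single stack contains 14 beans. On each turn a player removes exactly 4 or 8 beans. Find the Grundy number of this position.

0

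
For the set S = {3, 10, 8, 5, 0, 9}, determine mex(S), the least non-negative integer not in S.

0 is in the set but 1 is not, so the mex is 1.

1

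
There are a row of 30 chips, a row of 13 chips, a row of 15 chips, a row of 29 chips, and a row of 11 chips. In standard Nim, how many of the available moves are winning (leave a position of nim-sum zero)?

5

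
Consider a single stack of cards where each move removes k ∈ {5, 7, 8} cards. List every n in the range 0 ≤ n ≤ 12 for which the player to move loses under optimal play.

Compute g(0), g(1), … for moves {5, 7, 8}:
k:     0  1  2  3  4  5  6  7  8  9 10 11 12
g(k):  0  0  0  0  0  1  1  1  1  1  2  2  2
The P-positions (g = 0) in 0..12 are 0, 1, 2, 3, 4.

0, 1, 2, 3, 4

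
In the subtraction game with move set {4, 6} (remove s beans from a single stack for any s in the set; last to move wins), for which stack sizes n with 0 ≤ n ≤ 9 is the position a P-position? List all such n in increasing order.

Compute g(0), g(1), … for moves {4, 6}:
k:     0  1  2  3  4  5  6  7  8  9
g(k):  0  0  0  0  1  1  1  1  2  2
The P-positions (g = 0) in 0..9 are 0, 1, 2, 3.

0, 1, 2, 3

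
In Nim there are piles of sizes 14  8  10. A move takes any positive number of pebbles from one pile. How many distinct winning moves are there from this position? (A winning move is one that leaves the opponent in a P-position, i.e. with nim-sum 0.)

3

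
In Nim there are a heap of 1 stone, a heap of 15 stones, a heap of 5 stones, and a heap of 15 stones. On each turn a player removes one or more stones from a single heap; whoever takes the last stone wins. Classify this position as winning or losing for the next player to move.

Winning position

In binary:
  0001  (1)
  1111  (15)
  0101  (5)
  1111  (15)
  ----
  0100  (4)
The nim-sum is 4 ≠ 0, so this is an N-position: the player to move can win.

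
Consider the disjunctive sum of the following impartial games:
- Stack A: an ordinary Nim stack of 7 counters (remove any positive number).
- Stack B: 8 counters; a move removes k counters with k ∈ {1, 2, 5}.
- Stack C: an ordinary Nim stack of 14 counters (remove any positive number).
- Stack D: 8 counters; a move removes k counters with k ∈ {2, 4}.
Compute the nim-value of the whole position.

10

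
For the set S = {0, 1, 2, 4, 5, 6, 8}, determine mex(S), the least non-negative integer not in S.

The values 0, 1, 2 are all present; 3 is the first non-negative integer missing from the set.

3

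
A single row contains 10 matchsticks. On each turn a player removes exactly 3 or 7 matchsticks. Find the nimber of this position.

Grundy values for subtraction set {3, 7}:
g(0) = mex{} = 0
g(1) = mex{} = 0
g(2) = mex{} = 0
g(3) = mex{0} = 1
g(4) = mex{0} = 1
g(5) = mex{0} = 1
g(6) = mex{1} = 0
g(7) = mex{0,1} = 2
g(8) = mex{0,1} = 2
g(9) = mex{0} = 1
g(10) = mex{1,2} = 0
So g(10) = 0.

0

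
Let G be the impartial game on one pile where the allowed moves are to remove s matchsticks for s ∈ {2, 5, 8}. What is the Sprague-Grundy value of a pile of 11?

0

Compute g(0), g(1), … for moves {2, 5, 8}:
k:     0  1  2  3  4  5  6  7  8  9 10 11
g(k):  0  0  1  1  0  2  1  0  2  1  0  0
So g(11) = 0.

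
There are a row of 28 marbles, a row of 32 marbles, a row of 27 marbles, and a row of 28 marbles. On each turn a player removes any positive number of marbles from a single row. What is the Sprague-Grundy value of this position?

Nim-sum: 28 XOR 32 XOR 27 XOR 28 = 59.

59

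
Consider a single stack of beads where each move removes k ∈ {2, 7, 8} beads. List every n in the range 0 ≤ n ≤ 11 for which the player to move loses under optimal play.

Compute g(0), g(1), … for moves {2, 7, 8}:
k:     0  1  2  3  4  5  6  7  8  9 10 11
g(k):  0  0  1  1  0  0  1  1  2  2  0  3
The P-positions (g = 0) in 0..11 are 0, 1, 4, 5, 10.

0, 1, 4, 5, 10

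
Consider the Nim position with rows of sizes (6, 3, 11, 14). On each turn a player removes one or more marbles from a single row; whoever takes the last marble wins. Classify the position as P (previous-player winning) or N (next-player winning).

Bitwise XOR of the heap sizes:
  0110  (6)
  0011  (3)
  1011  (11)
  1110  (14)
  ----
  0000  (0)
The nim-sum is 0, so this is a P-position: the player to move is in a losing position under optimal play.

P-position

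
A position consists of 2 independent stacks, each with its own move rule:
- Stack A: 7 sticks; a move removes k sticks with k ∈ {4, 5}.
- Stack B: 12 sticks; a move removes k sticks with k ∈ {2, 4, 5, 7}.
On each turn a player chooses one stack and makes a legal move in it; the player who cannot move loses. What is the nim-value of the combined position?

0

Grundy values for stack A (subtraction set {4, 5}):
g(0) = mex{} = 0
g(1) = mex{} = 0
g(2) = mex{} = 0
g(3) = mex{} = 0
g(4) = mex{0} = 1
g(5) = mex{0} = 1
g(6) = mex{0} = 1
g(7) = mex{0} = 1
So g(7) = 1.
Build the Grundy sequence for stack B with g(k) = mex{g(k−s) : s ∈ {2, 4, 5, 7}, s ≤ k}:
g(0) = mex{} = 0
g(1) = mex{} = 0
g(2) = mex{0} = 1
g(3) = mex{0} = 1
g(4) = mex{0,1} = 2
g(5) = mex{0,1} = 2
g(6) = mex{0,1,2} = 3
g(7) = mex{0,1,2} = 3
g(8) = mex{0,1,2,3} = 4
g(9) = mex{1,2,3} = 0
g(10) = mex{1,2,3,4} = 0
g(11) = mex{0,2,3} = 1
g(12) = mex{0,2,3,4} = 1
So g(12) = 1.
The value of a disjunctive sum is the nim-sum of the parts.
Combined value = 1 XOR 1 = 0.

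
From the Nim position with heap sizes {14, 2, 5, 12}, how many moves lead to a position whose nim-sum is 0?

3

Compute the nim-sum pairwise:
14 ^ 2 = 12
12 ^ 5 = 9
9 ^ 12 = 5
The overall nim-sum is X = 5. A heap of size p has a winning move iff p XOR X < p (reduce it to p XOR X).
  14: 14 XOR 5 = 11 < 14 — winning move (to 11).
  2: 2 XOR 5 = 7 ≥ 2 — no move.
  5: 5 XOR 5 = 0 < 5 — winning move (to 0).
  12: 12 XOR 5 = 9 < 12 — winning move (to 9).
That gives 3 winning moves.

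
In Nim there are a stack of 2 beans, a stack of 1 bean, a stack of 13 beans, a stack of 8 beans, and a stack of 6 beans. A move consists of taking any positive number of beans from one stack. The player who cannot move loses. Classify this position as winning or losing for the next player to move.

Losing position

Nim-sum: 2 XOR 1 XOR 13 XOR 8 XOR 6 = 0.
The nim-sum is 0, so this is a P-position: the player to move is in a losing position under optimal play.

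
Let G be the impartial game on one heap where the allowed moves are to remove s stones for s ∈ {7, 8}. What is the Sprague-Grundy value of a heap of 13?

1

Build the Grundy sequence with g(k) = mex{g(k−s) : s ∈ {7, 8}, s ≤ k}:
k:     0  1  2  3  4  5  6  7  8  9 10 11 12 13
g(k):  0  0  0  0  0  0  0  1  1  1  1  1  1  1
So g(13) = 1.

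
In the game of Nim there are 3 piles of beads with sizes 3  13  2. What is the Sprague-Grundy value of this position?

Write each in binary and XOR column by column:
  0011  (3)
  1101  (13)
  0010  (2)
  ----
  1100  (12)

12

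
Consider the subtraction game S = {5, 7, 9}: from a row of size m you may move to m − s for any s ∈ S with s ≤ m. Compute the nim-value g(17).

0

Compute g(0), g(1), … for moves {5, 7, 9}:
k:     0  1  2  3  4  5  6  7  8  9 10 11 12 13 14 15 16 17
g(k):  0  0  0  0  0  1  1  1  1  1  2  2  2  2  0  0  0  0
So g(17) = 0.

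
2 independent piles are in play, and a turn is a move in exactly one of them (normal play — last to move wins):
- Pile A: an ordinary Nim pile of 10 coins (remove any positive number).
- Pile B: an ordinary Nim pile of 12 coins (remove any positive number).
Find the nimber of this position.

Pile A is a plain Nim pile of size 10, so its Grundy value is 10.
Pile B is a plain Nim pile of size 12, so its Grundy value is 12.
The value of a disjunctive sum is the nim-sum of the parts.
Combined value = 10 ⊕ 12 = 6.

6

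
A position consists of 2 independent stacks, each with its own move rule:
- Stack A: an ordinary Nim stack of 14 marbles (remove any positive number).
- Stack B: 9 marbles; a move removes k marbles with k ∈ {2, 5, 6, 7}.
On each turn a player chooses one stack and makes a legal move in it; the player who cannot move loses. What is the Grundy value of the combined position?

12

Stack A is a plain Nim stack of size 14, so its Grundy value is 14.
Grundy values for stack B (subtraction set {2, 5, 6, 7}):
g(0) = mex{} = 0
g(1) = mex{} = 0
g(2) = mex{0} = 1
g(3) = mex{0} = 1
g(4) = mex{1} = 0
g(5) = mex{0,1} = 2
g(6) = mex{0} = 1
g(7) = mex{0,1,2} = 3
g(8) = mex{0,1} = 2
g(9) = mex{0,1,3} = 2
So g(9) = 2.
By the Sprague-Grundy theorem, the Grundy value of a sum of independent games is the XOR of the component values.
Combined value = 14 XOR 2 = 12.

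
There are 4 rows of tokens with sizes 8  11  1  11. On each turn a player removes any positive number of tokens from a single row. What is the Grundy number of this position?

Write each in binary and XOR column by column:
  1000  (8)
  1011  (11)
  0001  (1)
  1011  (11)
  ----
  1001  (9)

9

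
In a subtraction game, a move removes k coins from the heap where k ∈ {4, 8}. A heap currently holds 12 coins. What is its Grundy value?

Grundy values for subtraction set {4, 8}:
k:     0  1  2  3  4  5  6  7  8  9 10 11 12
g(k):  0  0  0  0  1  1  1  1  2  2  2  2  0
So g(12) = 0.

0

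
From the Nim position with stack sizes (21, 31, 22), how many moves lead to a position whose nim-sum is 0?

3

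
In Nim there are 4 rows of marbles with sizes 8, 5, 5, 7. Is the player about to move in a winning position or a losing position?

Nim-sum: 8 ^ 5 ^ 5 ^ 7 = 15.
The nim-sum is 15 ≠ 0, so this is an N-position: the player to move can win.

Winning position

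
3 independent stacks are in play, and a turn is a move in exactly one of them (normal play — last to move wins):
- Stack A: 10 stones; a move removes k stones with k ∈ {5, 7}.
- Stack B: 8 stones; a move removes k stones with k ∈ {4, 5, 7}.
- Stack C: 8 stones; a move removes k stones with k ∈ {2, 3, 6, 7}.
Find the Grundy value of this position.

2

Build the Grundy sequence for stack A with g(k) = mex{g(k−s) : s ∈ {5, 7}, s ≤ k}:
g(0) = mex{} = 0
g(1) = mex{} = 0
g(2) = mex{} = 0
g(3) = mex{} = 0
g(4) = mex{} = 0
g(5) = mex{0} = 1
g(6) = mex{0} = 1
g(7) = mex{0} = 1
g(8) = mex{0} = 1
g(9) = mex{0} = 1
g(10) = mex{0,1} = 2
So g(10) = 2.
Grundy values for stack B (subtraction set {4, 5, 7}):
g(0) = mex{} = 0
g(1) = mex{} = 0
g(2) = mex{} = 0
g(3) = mex{} = 0
g(4) = mex{0} = 1
g(5) = mex{0} = 1
g(6) = mex{0} = 1
g(7) = mex{0} = 1
g(8) = mex{0,1} = 2
So g(8) = 2.
Grundy values for stack C (subtraction set {2, 3, 6, 7}):
k:     0  1  2  3  4  5  6  7  8
g(k):  0  0  1  1  2  0  3  1  2
So g(8) = 2.
The value of a disjunctive sum is the nim-sum of the parts.
Combined value = 2 XOR 2 XOR 2 = 2.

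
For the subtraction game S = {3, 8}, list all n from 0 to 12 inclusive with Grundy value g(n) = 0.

0, 1, 2, 6, 7, 11, 12

Build the Grundy sequence with g(k) = mex{g(k−s) : s ∈ {3, 8}, s ≤ k}:
g(0) = mex{} = 0
g(1) = mex{} = 0
g(2) = mex{} = 0
g(3) = mex{0} = 1
g(4) = mex{0} = 1
g(5) = mex{0} = 1
g(6) = mex{1} = 0
g(7) = mex{1} = 0
g(8) = mex{0,1} = 2
g(9) = mex{0} = 1
g(10) = mex{0} = 1
g(11) = mex{1,2} = 0
g(12) = mex{1} = 0
The P-positions (g = 0) in 0..12 are 0, 1, 2, 6, 7, 11, 12.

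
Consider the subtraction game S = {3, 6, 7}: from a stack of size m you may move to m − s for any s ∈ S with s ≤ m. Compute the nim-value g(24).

1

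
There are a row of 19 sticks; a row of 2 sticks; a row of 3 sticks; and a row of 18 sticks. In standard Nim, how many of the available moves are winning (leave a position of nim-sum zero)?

0

Write each in binary and XOR column by column:
  10011  (19)
  00010  (2)
  00011  (3)
  10010  (18)
  -----
  00000  (0)
The nim-sum is already 0, so every move leaves a nonzero nim-sum — there are no winning moves.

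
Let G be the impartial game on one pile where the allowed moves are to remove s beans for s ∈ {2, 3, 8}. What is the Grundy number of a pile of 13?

Compute g(0), g(1), … for moves {2, 3, 8}:
g(0) = mex{} = 0
g(1) = mex{} = 0
g(2) = mex{0} = 1
g(3) = mex{0} = 1
g(4) = mex{0,1} = 2
g(5) = mex{1} = 0
g(6) = mex{1,2} = 0
g(7) = mex{0,2} = 1
g(8) = mex{0} = 1
g(9) = mex{0,1} = 2
g(10) = mex{1} = 0
g(11) = mex{1,2} = 0
g(12) = mex{0,2} = 1
g(13) = mex{0} = 1
So g(13) = 1.

1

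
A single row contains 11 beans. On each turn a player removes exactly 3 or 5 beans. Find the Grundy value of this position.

Compute g(0), g(1), … for moves {3, 5}:
g(0) = mex{} = 0
g(1) = mex{} = 0
g(2) = mex{} = 0
g(3) = mex{0} = 1
g(4) = mex{0} = 1
g(5) = mex{0} = 1
g(6) = mex{0,1} = 2
g(7) = mex{0,1} = 2
g(8) = mex{1} = 0
g(9) = mex{1,2} = 0
g(10) = mex{1,2} = 0
g(11) = mex{0,2} = 1
So g(11) = 1.

1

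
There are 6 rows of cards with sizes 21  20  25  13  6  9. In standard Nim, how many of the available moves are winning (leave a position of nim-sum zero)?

3

Compute the nim-sum pairwise:
21 XOR 20 = 1
1 XOR 25 = 24
24 XOR 13 = 21
21 XOR 6 = 19
19 XOR 9 = 26
The overall nim-sum is X = 26. A row of size p has a winning move iff p XOR X < p (reduce it to p XOR X).
  21: 21 XOR 26 = 15 < 21 — winning move (to 15).
  20: 20 XOR 26 = 14 < 20 — winning move (to 14).
  25: 25 XOR 26 = 3 < 25 — winning move (to 3).
  13: 13 XOR 26 = 23 ≥ 13 — no move.
  6: 6 XOR 26 = 28 ≥ 6 — no move.
  9: 9 XOR 26 = 19 ≥ 9 — no move.
That gives 3 winning moves.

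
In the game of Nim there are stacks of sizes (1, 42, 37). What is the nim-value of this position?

Compute the nim-sum pairwise:
1 XOR 42 = 43
43 XOR 37 = 14

14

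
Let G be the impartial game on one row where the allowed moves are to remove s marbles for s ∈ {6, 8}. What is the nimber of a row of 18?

Compute g(0), g(1), … for moves {6, 8}:
k:     0  1  2  3  4  5  6  7  8  9 10 11 12 13 14 15 16 17 18
g(k):  0  0  0  0  0  0  1  1  1  1  1  1  2  2  0  0  0  0  0
So g(18) = 0.

0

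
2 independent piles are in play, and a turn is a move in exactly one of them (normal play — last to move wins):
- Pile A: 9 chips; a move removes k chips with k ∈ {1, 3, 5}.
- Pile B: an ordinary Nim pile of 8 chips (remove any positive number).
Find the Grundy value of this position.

Build the Grundy sequence for pile A with g(k) = mex{g(k−s) : s ∈ {1, 3, 5}, s ≤ k}:
k:     0  1  2  3  4  5  6  7  8  9
g(k):  0  1  0  1  0  1  0  1  0  1
So g(9) = 1.
Pile B is a plain Nim pile of size 8, so its Grundy value is 8.
By the Sprague-Grundy theorem, the Grundy value of a sum of independent games is the XOR of the component values.
Combined value = 1 ⊕ 8 = 9.

9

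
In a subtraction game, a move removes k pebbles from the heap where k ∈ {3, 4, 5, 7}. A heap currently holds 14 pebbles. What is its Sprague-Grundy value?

Compute g(0), g(1), … for moves {3, 4, 5, 7}:
k:     0  1  2  3  4  5  6  7  8  9 10 11 12 13 14
g(k):  0  0  0  1  1  1  2  2  2  3  0  0  0  1  1
So g(14) = 1.

1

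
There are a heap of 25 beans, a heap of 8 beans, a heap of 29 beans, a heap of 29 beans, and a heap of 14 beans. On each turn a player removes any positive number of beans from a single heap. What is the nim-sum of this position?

31

Nim-sum: 25 ⊕ 8 ⊕ 29 ⊕ 29 ⊕ 14 = 31.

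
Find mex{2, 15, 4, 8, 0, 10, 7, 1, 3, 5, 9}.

6

The values 0, 1, 2, 3, 4, 5 are all present; 6 is the first non-negative integer missing from the set.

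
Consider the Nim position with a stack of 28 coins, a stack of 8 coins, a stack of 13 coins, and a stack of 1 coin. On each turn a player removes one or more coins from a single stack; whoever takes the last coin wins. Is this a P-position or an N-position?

Nim-sum: 28 XOR 8 XOR 13 XOR 1 = 24.
The nim-sum is 24 ≠ 0, so this is an N-position: the player to move can win.

N-position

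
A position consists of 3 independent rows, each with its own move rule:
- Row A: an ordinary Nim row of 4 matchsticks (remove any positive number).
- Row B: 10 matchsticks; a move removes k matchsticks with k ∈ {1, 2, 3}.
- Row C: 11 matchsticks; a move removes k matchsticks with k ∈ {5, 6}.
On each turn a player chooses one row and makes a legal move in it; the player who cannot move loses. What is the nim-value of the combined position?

Row A is a plain Nim row of size 4, so its Grundy value is 4.
For row B, compute g(0), g(1), … with moves {1, 2, 3}:
g(0) = mex{} = 0
g(1) = mex{0} = 1
g(2) = mex{0,1} = 2
g(3) = mex{0,1,2} = 3
g(4) = mex{1,2,3} = 0
g(5) = mex{0,2,3} = 1
g(6) = mex{0,1,3} = 2
g(7) = mex{0,1,2} = 3
g(8) = mex{1,2,3} = 0
g(9) = mex{0,2,3} = 1
g(10) = mex{0,1,3} = 2
So g(10) = 2.
Grundy values for row C (subtraction set {5, 6}):
g(0) = mex{} = 0
g(1) = mex{} = 0
g(2) = mex{} = 0
g(3) = mex{} = 0
g(4) = mex{} = 0
g(5) = mex{0} = 1
g(6) = mex{0} = 1
g(7) = mex{0} = 1
g(8) = mex{0} = 1
g(9) = mex{0} = 1
g(10) = mex{0,1} = 2
g(11) = mex{1} = 0
So g(11) = 0.
The value of a disjunctive sum is the nim-sum of the parts.
Combined value = 4 ⊕ 2 ⊕ 0 = 6.

6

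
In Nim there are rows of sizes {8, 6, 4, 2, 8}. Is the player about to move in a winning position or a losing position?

Nim-sum: 8 ⊕ 6 ⊕ 4 ⊕ 2 ⊕ 8 = 0.
The nim-sum is 0, so this is a P-position: the player to move is in a losing position under optimal play.

Losing position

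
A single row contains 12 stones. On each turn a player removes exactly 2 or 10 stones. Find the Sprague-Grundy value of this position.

Grundy values for subtraction set {2, 10}:
k:     0  1  2  3  4  5  6  7  8  9 10 11 12
g(k):  0  0  1  1  0  0  1  1  0  0  1  1  0
So g(12) = 0.

0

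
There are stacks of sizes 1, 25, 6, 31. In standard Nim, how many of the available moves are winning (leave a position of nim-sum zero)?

3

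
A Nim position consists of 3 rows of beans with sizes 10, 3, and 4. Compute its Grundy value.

13

Write each in binary and XOR column by column:
  1010  (10)
  0011  (3)
  0100  (4)
  ----
  1101  (13)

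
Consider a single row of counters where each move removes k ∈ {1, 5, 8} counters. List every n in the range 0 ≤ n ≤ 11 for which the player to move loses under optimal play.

0, 2, 4, 6

Compute g(0), g(1), … for moves {1, 5, 8}:
g(0) = mex{} = 0
g(1) = mex{0} = 1
g(2) = mex{1} = 0
g(3) = mex{0} = 1
g(4) = mex{1} = 0
g(5) = mex{0} = 1
g(6) = mex{1} = 0
g(7) = mex{0} = 1
g(8) = mex{0,1} = 2
g(9) = mex{0,1,2} = 3
g(10) = mex{0,1,3} = 2
g(11) = mex{0,1,2} = 3
The P-positions (g = 0) in 0..11 are 0, 2, 4, 6.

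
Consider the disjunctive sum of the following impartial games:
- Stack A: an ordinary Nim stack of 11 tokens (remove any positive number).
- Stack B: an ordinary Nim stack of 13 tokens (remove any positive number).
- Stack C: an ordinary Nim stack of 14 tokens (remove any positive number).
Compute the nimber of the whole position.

Stack A is a plain Nim stack of size 11, so its Grundy value is 11.
Stack B is a plain Nim stack of size 13, so its Grundy value is 13.
Stack C is a plain Nim stack of size 14, so its Grundy value is 14.
The value of a disjunctive sum is the nim-sum of the parts.
Combined value = 11 XOR 13 XOR 14 = 8.

8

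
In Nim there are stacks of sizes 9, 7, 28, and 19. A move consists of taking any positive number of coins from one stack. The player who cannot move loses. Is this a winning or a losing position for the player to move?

Winning position

Nim-sum: 9 ^ 7 ^ 28 ^ 19 = 1.
The nim-sum is 1 ≠ 0, so this is an N-position: the player to move can win.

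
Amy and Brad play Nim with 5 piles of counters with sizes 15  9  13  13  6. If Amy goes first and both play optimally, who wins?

Write each in binary and XOR column by column:
  1111  (15)
  1001  (9)
  1101  (13)
  1101  (13)
  0110  (6)
  ----
  0000  (0)
The nim-sum is 0, so this is a P-position: the player to move is in a losing position under optimal play; Amy is about to move from it and so loses — Brad wins.

Brad wins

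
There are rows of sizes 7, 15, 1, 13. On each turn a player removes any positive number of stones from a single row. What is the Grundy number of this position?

Bitwise XOR of the heap sizes:
  0111  (7)
  1111  (15)
  0001  (1)
  1101  (13)
  ----
  0100  (4)

4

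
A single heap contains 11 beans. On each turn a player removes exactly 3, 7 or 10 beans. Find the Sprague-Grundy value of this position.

Grundy values for subtraction set {3, 7, 10}:
g(0) = mex{} = 0
g(1) = mex{} = 0
g(2) = mex{} = 0
g(3) = mex{0} = 1
g(4) = mex{0} = 1
g(5) = mex{0} = 1
g(6) = mex{1} = 0
g(7) = mex{0,1} = 2
g(8) = mex{0,1} = 2
g(9) = mex{0} = 1
g(10) = mex{0,1,2} = 3
g(11) = mex{0,1,2} = 3
So g(11) = 3.

3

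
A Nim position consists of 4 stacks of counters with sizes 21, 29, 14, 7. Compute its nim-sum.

1

Write each in binary and XOR column by column:
  10101  (21)
  11101  (29)
  01110  (14)
  00111  (7)
  -----
  00001  (1)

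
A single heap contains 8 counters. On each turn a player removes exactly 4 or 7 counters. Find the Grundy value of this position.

2

Build the Grundy sequence with g(k) = mex{g(k−s) : s ∈ {4, 7}, s ≤ k}:
k:     0  1  2  3  4  5  6  7  8
g(k):  0  0  0  0  1  1  1  1  2
So g(8) = 2.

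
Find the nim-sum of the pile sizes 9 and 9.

0

Nim-sum: 9 ^ 9 = 0.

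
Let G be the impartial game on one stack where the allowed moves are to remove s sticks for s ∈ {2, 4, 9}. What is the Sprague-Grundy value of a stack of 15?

1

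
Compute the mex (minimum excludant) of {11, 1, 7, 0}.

2

The values 0, 1 are all present; 2 is the first non-negative integer missing from the set.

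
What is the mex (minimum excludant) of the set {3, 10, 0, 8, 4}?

0 is in the set but 1 is not, so the mex is 1.

1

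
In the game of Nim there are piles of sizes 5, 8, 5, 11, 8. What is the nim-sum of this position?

11

Bitwise XOR of the heap sizes:
  0101  (5)
  1000  (8)
  0101  (5)
  1011  (11)
  1000  (8)
  ----
  1011  (11)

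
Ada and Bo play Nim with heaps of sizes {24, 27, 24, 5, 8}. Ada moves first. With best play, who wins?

Ada wins

Write each in binary and XOR column by column:
  11000  (24)
  11011  (27)
  11000  (24)
  00101  (5)
  01000  (8)
  -----
  10110  (22)
The nim-sum is 22 ≠ 0, so this is an N-position: the player to move can win; Ada has a winning move.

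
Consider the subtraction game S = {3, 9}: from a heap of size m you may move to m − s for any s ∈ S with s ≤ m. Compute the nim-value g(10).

Compute g(0), g(1), … for moves {3, 9}:
g(0) = mex{} = 0
g(1) = mex{} = 0
g(2) = mex{} = 0
g(3) = mex{0} = 1
g(4) = mex{0} = 1
g(5) = mex{0} = 1
g(6) = mex{1} = 0
g(7) = mex{1} = 0
g(8) = mex{1} = 0
g(9) = mex{0} = 1
g(10) = mex{0} = 1
So g(10) = 1.

1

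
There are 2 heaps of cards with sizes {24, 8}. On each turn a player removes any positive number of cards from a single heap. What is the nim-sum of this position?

Nim-sum: 24 ⊕ 8 = 16.

16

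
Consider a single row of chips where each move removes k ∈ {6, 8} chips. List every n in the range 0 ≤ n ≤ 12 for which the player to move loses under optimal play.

0, 1, 2, 3, 4, 5

Grundy values for subtraction set {6, 8}:
g(0) = mex{} = 0
g(1) = mex{} = 0
g(2) = mex{} = 0
g(3) = mex{} = 0
g(4) = mex{} = 0
g(5) = mex{} = 0
g(6) = mex{0} = 1
g(7) = mex{0} = 1
g(8) = mex{0} = 1
g(9) = mex{0} = 1
g(10) = mex{0} = 1
g(11) = mex{0} = 1
g(12) = mex{0,1} = 2
The P-positions (g = 0) in 0..12 are 0, 1, 2, 3, 4, 5.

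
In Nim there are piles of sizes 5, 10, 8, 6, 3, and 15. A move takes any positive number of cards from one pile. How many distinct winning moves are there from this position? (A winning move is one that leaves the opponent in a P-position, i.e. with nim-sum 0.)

3

Nim-sum: 5 XOR 10 XOR 8 XOR 6 XOR 3 XOR 15 = 13.
The overall nim-sum is X = 13. A pile of size p has a winning move iff p XOR X < p (reduce it to p XOR X).
  5: 5 XOR 13 = 8 ≥ 5 — no move.
  10: 10 XOR 13 = 7 < 10 — winning move (to 7).
  8: 8 XOR 13 = 5 < 8 — winning move (to 5).
  6: 6 XOR 13 = 11 ≥ 6 — no move.
  3: 3 XOR 13 = 14 ≥ 3 — no move.
  15: 15 XOR 13 = 2 < 15 — winning move (to 2).
That gives 3 winning moves.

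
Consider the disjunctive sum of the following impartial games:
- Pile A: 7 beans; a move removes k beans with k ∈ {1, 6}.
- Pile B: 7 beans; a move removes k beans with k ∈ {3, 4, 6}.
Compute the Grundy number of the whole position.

For pile A, compute g(0), g(1), … with moves {1, 6}:
g(0) = mex{} = 0
g(1) = mex{0} = 1
g(2) = mex{1} = 0
g(3) = mex{0} = 1
g(4) = mex{1} = 0
g(5) = mex{0} = 1
g(6) = mex{0,1} = 2
g(7) = mex{1,2} = 0
So g(7) = 0.
Build the Grundy sequence for pile B with g(k) = mex{g(k−s) : s ∈ {3, 4, 6}, s ≤ k}:
k:     0  1  2  3  4  5  6  7
g(k):  0  0  0  1  1  1  2  2
So g(7) = 2.
By the Sprague-Grundy theorem, the Grundy value of a sum of independent games is the XOR of the component values.
Combined value = 0 ⊕ 2 = 2.

2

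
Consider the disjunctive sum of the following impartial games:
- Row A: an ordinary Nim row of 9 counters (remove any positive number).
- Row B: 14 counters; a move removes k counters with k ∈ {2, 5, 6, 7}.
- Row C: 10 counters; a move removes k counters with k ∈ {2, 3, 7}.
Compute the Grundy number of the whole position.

8

Row A is a plain Nim row of size 9, so its Grundy value is 9.
Build the Grundy sequence for row B with g(k) = mex{g(k−s) : s ∈ {2, 5, 6, 7}, s ≤ k}:
g(0) = mex{} = 0
g(1) = mex{} = 0
g(2) = mex{0} = 1
g(3) = mex{0} = 1
g(4) = mex{1} = 0
g(5) = mex{0,1} = 2
g(6) = mex{0} = 1
g(7) = mex{0,1,2} = 3
g(8) = mex{0,1} = 2
g(9) = mex{0,1,3} = 2
g(10) = mex{0,1,2} = 3
g(11) = mex{0,1,2} = 3
g(12) = mex{1,2,3} = 0
g(13) = mex{1,2,3} = 0
g(14) = mex{0,2,3} = 1
So g(14) = 1.
For row C, compute g(0), g(1), … with moves {2, 3, 7}:
g(0) = mex{} = 0
g(1) = mex{} = 0
g(2) = mex{0} = 1
g(3) = mex{0} = 1
g(4) = mex{0,1} = 2
g(5) = mex{1} = 0
g(6) = mex{1,2} = 0
g(7) = mex{0,2} = 1
g(8) = mex{0} = 1
g(9) = mex{0,1} = 2
g(10) = mex{1} = 0
So g(10) = 0.
The value of a disjunctive sum is the nim-sum of the parts.
Combined value = 9 ⊕ 1 ⊕ 0 = 8.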